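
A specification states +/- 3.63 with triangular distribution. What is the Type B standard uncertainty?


u_B = half_width / sqrt(6)
u_B = 3.63 / 2.4494897
u_B = 1.4819

1.4819


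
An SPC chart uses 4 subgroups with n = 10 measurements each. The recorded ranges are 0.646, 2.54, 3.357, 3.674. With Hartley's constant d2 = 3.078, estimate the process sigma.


R_bar = (0.646 + 2.54 + 3.357 + 3.674) / 4
R_bar = 10.217 / 4 = 2.55425
sigma_hat = R_bar / d2 = 2.55425 / 3.078 = 0.8298

0.8298


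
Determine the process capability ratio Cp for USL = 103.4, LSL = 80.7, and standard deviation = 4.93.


Cp = (USL - LSL) / (6 * sigma)
= (103.4 - 80.7) / (6 * 4.93)
= 22.7000 / 29.5800
= 0.7674

0.7674


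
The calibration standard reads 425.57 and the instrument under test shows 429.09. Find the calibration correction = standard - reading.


Correction = standard - reading
= 425.57 - 429.09
= -3.5200

-3.5200


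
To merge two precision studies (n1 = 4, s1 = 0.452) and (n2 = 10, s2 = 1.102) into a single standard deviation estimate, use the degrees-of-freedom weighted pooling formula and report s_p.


s_p = sqrt(((n1-1)*s1^2 + (n2-1)*s2^2) / (n1+n2-2))
numerator = (4-1)*0.452^2 + (10-1)*1.102^2 = 0.612912 + 10.929636 = 11.542548
denominator = 4 + 10 - 2 = 12
s_p^2 = 11.542548 / 12 = 0.961879
s_p = sqrt(0.961879) = 0.9808

0.9808


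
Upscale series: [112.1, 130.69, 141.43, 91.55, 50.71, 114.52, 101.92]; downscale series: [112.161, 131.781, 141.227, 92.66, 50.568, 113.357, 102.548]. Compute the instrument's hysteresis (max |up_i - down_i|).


|112.1 - 112.161| = 0.0610
|130.69 - 131.781| = 1.0910
|141.43 - 141.227| = 0.2030
|91.55 - 92.66| = 1.1100
|50.71 - 50.568| = 0.1420
|114.52 - 113.357| = 1.1630
|101.92 - 102.548| = 0.6280
hysteresis = max(diffs) = 1.1630

1.1630


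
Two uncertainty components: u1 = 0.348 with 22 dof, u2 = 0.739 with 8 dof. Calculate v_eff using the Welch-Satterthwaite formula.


uc = sqrt(u1^2 + u2^2) = sqrt(0.348^2 + 0.739^2) = 0.81683842
v_eff = uc^4 / (u1^4/v1 + u2^4/v2)
= 0.81683842^4 / (0.348^4/22 + 0.739^4/8)
= 0.44518921 / 0.037947663
v_eff = 11.7317

11.7317


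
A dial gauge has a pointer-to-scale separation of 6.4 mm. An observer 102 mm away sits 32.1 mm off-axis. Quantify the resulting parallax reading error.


error = h * offset / d
= 6.4 * 32.1 / 102
= 2.0141

2.0141


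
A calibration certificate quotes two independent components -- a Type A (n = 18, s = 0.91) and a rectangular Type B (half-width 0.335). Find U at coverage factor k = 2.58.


u_A = s / sqrt(n) = 0.91 / sqrt(18) = 0.21448906
u_B = half_width / sqrt(3) = 0.335 / sqrt(3) = 0.19341234
uc = sqrt(u_A^2 + u_B^2) = sqrt(0.21448906^2 + 0.19341234^2) = 0.28881463
U = k * uc = 2.58 * 0.28881463
U = 0.7451

0.7451


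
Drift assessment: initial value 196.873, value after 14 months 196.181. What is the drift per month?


rate = (v2 - v1) / months
= (196.181 - 196.873) / 14
= -0.6920 / 14
= -0.0494

-0.0494


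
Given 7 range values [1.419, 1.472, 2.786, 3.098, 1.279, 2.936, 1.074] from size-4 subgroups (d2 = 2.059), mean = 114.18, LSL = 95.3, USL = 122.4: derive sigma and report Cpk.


R_bar = (1.419 + 1.472 + 2.786 + 3.098 + 1.279 + 2.936 + 1.074) / 7 = 2.0091429
sigma = R_bar / d2 = 2.0091429 / 2.059 = 0.97578577
Cp = (USL - LSL)/(6*sigma) = (122.4 - 95.3)/(6*0.97578577) = 4.6287
Cpu = (122.4 - 114.18)/(3*0.97578577) = 2.8080
Cpl = (114.18 - 95.3)/(3*0.97578577) = 6.4495
Cpk = min(Cpu, Cpl) = 2.8080

2.8080


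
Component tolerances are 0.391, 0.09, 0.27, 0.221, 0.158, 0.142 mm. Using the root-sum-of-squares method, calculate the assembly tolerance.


RSS = sqrt(0.391^2 + 0.09^2 + 0.27^2 + 0.221^2 + 0.158^2 + 0.142^2)
= sqrt(0.32785)
= 0.5726

0.5726


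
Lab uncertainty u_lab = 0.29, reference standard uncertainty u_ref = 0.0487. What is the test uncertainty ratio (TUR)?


TUR = u_lab / u_ref
= 0.29 / 0.0487
= 5.9548

5.9548


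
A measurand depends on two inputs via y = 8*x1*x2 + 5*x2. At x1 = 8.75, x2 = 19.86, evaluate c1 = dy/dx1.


y = 8*x1*x2 + 5*x2
dy/dx1 = 8*x2
Evaluate at x2 = 19.86: c1 = 8 * 19.86
c1 = 158.8800

158.8800


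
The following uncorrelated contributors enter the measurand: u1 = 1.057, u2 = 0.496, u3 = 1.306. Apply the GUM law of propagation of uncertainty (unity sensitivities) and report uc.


uc = sqrt(1.057^2 + 0.496^2 + 1.306^2)
uc = sqrt(3.068901)
uc = 1.7518

1.7518


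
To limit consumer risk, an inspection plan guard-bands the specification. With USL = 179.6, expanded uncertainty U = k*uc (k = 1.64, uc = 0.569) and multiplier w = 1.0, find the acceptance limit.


U = k * uc = 1.64 * 0.569 = 0.93316
guard band g = w * U = 1.0 * 0.93316 = 0.93316
AL = USL - g = 179.6 - 0.93316
AL = 178.6668

178.6668


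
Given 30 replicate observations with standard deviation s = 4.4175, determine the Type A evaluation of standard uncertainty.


u_A = s / sqrt(n)
u_A = 4.4175 / sqrt(30)
u_A = 4.4175 / 5.4772256
u_A = 0.8065

0.8065


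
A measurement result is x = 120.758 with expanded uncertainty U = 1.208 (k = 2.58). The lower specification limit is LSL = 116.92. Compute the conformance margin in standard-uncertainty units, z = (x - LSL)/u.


u = U / k = 1.208 / 2.58 = 0.46821705
margin = |LSL - x| = |116.92 - 120.758| = 3.838
z = margin / u = 3.838 / 0.46821705
z = 8.1971

8.1971


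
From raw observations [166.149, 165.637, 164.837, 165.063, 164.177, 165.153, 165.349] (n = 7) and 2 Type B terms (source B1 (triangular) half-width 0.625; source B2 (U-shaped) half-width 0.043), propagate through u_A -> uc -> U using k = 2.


mean = (166.149 + 165.637 + 164.837 + 165.063 + 164.177 + 165.153 + 165.349) / 7 = 165.195
s = sqrt(sum((x - mean)^2)/(n-1)) = 0.62086928
u_A = s / sqrt(n) = 0.62086928 / sqrt(7) = 0.23466653
u_B1 = 0.625 / sqrt(6) = 0.25515518
u_B2 = 0.043 / sqrt(2) = 0.030405592
uc = sqrt(0.23466653^2 + 0.25515518^2 + 0.030405592^2) = 0.34799001
U = k * uc = 2 * 0.34799001
U = 0.6960

0.6960


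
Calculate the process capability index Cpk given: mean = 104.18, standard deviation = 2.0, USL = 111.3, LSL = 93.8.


Cpu = (USL - mean) / (3*sigma) = (111.3 - 104.18) / (3*2.0) = 1.1867
Cpl = (mean - LSL) / (3*sigma) = (104.18 - 93.8) / (3*2.0) = 1.7300
Cpk = min(Cpu, Cpl) = 1.1867

1.1867


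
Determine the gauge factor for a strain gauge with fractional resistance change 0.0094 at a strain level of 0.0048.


GF = (dR/R) / epsilon
= 0.0094 / 0.0048
= 1.9583

1.9583


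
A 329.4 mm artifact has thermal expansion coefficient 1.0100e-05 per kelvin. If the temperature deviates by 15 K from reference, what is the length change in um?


dL = L * alpha * dT
= 329.4 * 1.0100e-05 * 15
= 0.0499041 mm
dL_um = 0.0499041 * 1000 = 49.9041 um

49.9041


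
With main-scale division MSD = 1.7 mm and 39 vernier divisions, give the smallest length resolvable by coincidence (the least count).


LC = MSD / n_div
= 1.7 / 39
= 0.0436

0.0436


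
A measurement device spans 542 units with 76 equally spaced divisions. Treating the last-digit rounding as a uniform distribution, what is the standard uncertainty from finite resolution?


resolution = range / divisions
resolution = 542 / 76 = 7.1315789
u_res = resolution / (2*sqrt(3))
u_res = 7.1315789 / 3.4641016
u_res = 2.0587

2.0587


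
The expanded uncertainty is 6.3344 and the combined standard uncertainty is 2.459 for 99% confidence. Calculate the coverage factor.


k = U / uc
k = 6.3344 / 2.459
k = 2.576

2.576


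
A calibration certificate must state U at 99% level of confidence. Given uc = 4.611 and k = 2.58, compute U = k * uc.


U = k * uc
U = 2.58 * 4.611
U = 11.8964

11.8964


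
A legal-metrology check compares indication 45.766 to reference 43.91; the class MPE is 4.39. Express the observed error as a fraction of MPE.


e = indication - reference = 45.766 - 43.91 = 1.8560
|e| = 1.8560
ratio = |e| / MPE = 1.8560 / 4.39
ratio = 0.4228

0.4228


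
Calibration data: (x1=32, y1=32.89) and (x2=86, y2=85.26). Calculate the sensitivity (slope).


slope = (y2 - y1) / (x2 - x1)
= (85.26 - 32.89) / (86 - 32)
= 52.3700 / 54
= 0.9698

0.9698


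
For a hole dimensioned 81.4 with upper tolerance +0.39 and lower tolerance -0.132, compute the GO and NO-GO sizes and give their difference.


GO = nominal - lower_tol (smallest hole = maximum material condition)
GO = 81.4 - 0.132 = 81.268
NO-GO = nominal + upper_tol (largest hole = least material condition)
NO-GO = 81.4 + 0.39 = 81.79
spread = NO-GO - GO = 81.79 - 81.268 = 0.5220

0.5220


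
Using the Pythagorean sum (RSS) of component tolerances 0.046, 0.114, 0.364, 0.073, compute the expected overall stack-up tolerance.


RSS = sqrt(0.046^2 + 0.114^2 + 0.364^2 + 0.073^2)
= sqrt(0.152937)
= 0.3911

0.3911


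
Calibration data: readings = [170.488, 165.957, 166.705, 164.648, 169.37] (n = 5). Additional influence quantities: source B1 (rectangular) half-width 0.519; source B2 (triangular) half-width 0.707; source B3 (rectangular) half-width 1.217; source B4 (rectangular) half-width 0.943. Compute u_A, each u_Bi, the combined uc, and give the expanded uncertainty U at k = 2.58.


mean = (170.488 + 165.957 + 166.705 + 164.648 + 169.37) / 5 = 167.4336
s = sqrt(sum((x - mean)^2)/(n-1)) = 2.4264056
u_A = s / sqrt(n) = 2.4264056 / sqrt(5) = 1.0851216
u_B1 = 0.519 / sqrt(3) = 0.29964479
u_B2 = 0.707 / sqrt(6) = 0.28863154
u_B3 = 1.217 / sqrt(3) = 0.70263528
u_B4 = 0.943 / sqrt(3) = 0.5444413
uc = sqrt(1.0851216^2 + 0.29964479^2 + 0.28863154^2 + 0.70263528^2 + 0.5444413^2) = 1.463112
U = k * uc = 2.58 * 1.463112
U = 3.7748

3.7748


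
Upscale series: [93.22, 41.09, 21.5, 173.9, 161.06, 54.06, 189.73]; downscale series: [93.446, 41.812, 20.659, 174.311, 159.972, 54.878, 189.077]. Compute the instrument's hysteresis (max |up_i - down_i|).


|93.22 - 93.446| = 0.2260
|41.09 - 41.812| = 0.7220
|21.5 - 20.659| = 0.8410
|173.9 - 174.311| = 0.4110
|161.06 - 159.972| = 1.0880
|54.06 - 54.878| = 0.8180
|189.73 - 189.077| = 0.6530
hysteresis = max(diffs) = 1.0880

1.0880


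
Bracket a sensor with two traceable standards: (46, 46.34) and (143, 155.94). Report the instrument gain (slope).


slope = (y2 - y1) / (x2 - x1)
= (155.94 - 46.34) / (143 - 46)
= 109.6000 / 97
= 1.1299

1.1299


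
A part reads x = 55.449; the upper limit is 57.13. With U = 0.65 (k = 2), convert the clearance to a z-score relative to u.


u = U / k = 0.65 / 2 = 0.325
margin = |USL - x| = |57.13 - 55.449| = 1.681
z = margin / u = 1.681 / 0.325
z = 5.1723

5.1723


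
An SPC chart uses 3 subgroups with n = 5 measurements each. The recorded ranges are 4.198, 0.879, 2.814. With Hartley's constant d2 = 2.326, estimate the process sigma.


R_bar = (4.198 + 0.879 + 2.814) / 3
R_bar = 7.891 / 3 = 2.6303333
sigma_hat = R_bar / d2 = 2.6303333 / 2.326 = 1.1308

1.1308


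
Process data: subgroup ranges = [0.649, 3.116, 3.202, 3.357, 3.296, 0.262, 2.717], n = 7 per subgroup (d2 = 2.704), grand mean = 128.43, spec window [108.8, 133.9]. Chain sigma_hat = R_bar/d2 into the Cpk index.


R_bar = (0.649 + 3.116 + 3.202 + 3.357 + 3.296 + 0.262 + 2.717) / 7 = 2.3712857
sigma = R_bar / d2 = 2.3712857 / 2.704 = 0.87695477
Cp = (USL - LSL)/(6*sigma) = (133.9 - 108.8)/(6*0.87695477) = 4.7703
Cpu = (133.9 - 128.43)/(3*0.87695477) = 2.0792
Cpl = (128.43 - 108.8)/(3*0.87695477) = 7.4614
Cpk = min(Cpu, Cpl) = 2.0792

2.0792


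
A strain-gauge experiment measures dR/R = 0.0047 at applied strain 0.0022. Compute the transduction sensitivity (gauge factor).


GF = (dR/R) / epsilon
= 0.0047 / 0.0022
= 2.1364

2.1364


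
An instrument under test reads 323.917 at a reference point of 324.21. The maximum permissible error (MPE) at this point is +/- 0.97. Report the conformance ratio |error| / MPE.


e = indication - reference = 323.917 - 324.21 = -0.2930
|e| = 0.2930
ratio = |e| / MPE = 0.2930 / 0.97
ratio = 0.3021

0.3021


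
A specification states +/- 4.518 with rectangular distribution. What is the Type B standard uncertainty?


u_B = half_width / sqrt(3)
u_B = 4.518 / 1.7320508
u_B = 2.6085

2.6085


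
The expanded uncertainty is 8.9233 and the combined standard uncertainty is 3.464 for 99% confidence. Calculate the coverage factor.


k = U / uc
k = 8.9233 / 3.464
k = 2.576

2.576


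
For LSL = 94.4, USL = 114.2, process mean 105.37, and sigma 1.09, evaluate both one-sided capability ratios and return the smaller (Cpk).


Cpu = (USL - mean) / (3*sigma) = (114.2 - 105.37) / (3*1.09) = 2.7003
Cpl = (mean - LSL) / (3*sigma) = (105.37 - 94.4) / (3*1.09) = 3.3547
Cpk = min(Cpu, Cpl) = 2.7003

2.7003


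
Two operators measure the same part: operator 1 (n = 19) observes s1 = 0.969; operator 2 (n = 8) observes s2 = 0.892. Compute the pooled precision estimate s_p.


s_p = sqrt(((n1-1)*s1^2 + (n2-1)*s2^2) / (n1+n2-2))
numerator = (19-1)*0.969^2 + (8-1)*0.892^2 = 16.901298 + 5.569648 = 22.470946
denominator = 19 + 8 - 2 = 25
s_p^2 = 22.470946 / 25 = 0.89883784
s_p = sqrt(0.89883784) = 0.9481

0.9481


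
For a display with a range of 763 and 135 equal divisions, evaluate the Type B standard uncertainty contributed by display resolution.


resolution = range / divisions
resolution = 763 / 135 = 5.6518519
u_res = resolution / (2*sqrt(3))
u_res = 5.6518519 / 3.4641016
u_res = 1.6315

1.6315


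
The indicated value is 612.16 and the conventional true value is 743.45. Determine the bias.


Systematic error = measured - true
= 612.16 - 743.45
= -131.2900

-131.2900


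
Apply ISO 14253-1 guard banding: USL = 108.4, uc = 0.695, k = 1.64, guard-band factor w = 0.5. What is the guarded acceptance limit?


U = k * uc = 1.64 * 0.695 = 1.1398
guard band g = w * U = 0.5 * 1.1398 = 0.5699
AL = USL - g = 108.4 - 0.5699
AL = 107.8301

107.8301


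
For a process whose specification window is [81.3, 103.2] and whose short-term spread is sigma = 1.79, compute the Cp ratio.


Cp = (USL - LSL) / (6 * sigma)
= (103.2 - 81.3) / (6 * 1.79)
= 21.9000 / 10.7400
= 2.0391

2.0391


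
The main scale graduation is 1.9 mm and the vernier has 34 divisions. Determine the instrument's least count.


LC = MSD / n_div
= 1.9 / 34
= 0.0559

0.0559


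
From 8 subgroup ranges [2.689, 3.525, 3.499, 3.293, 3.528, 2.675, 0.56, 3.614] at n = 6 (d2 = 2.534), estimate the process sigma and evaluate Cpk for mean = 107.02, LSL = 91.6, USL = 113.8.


R_bar = (2.689 + 3.525 + 3.499 + 3.293 + 3.528 + 2.675 + 0.56 + 3.614) / 8 = 2.922875
sigma = R_bar / d2 = 2.922875 / 2.534 = 1.1534629
Cp = (USL - LSL)/(6*sigma) = (113.8 - 91.6)/(6*1.1534629) = 3.2077
Cpu = (113.8 - 107.02)/(3*1.1534629) = 1.9593
Cpl = (107.02 - 91.6)/(3*1.1534629) = 4.4561
Cpk = min(Cpu, Cpl) = 1.9593

1.9593


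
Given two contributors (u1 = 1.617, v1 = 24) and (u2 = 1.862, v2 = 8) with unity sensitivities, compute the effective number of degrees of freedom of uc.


uc = sqrt(u1^2 + u2^2) = sqrt(1.617^2 + 1.862^2) = 2.466117
v_eff = uc^4 / (u1^4/v1 + u2^4/v2)
= 2.466117^4 / (1.617^4/24 + 1.862^4/8)
= 36.987477 / 1.7874075
v_eff = 20.6934

20.6934


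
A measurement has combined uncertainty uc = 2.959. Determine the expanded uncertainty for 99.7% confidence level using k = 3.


U = k * uc
U = 3 * 2.959
U = 8.8770

8.8770


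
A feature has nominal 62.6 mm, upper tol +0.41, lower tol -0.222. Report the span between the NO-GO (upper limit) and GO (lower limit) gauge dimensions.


GO = nominal - lower_tol (smallest hole = maximum material condition)
GO = 62.6 - 0.222 = 62.378
NO-GO = nominal + upper_tol (largest hole = least material condition)
NO-GO = 62.6 + 0.41 = 63.01
spread = NO-GO - GO = 63.01 - 62.378 = 0.6320

0.6320


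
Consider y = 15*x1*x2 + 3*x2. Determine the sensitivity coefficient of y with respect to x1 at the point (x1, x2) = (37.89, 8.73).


y = 15*x1*x2 + 3*x2
dy/dx1 = 15*x2
Evaluate at x2 = 8.73: c1 = 15 * 8.73
c1 = 130.9500

130.9500


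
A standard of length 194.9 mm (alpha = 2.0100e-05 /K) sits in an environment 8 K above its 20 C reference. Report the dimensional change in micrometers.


dL = L * alpha * dT
= 194.9 * 2.0100e-05 * 8
= 0.0313399 mm
dL_um = 0.0313399 * 1000 = 31.3399 um

31.3399


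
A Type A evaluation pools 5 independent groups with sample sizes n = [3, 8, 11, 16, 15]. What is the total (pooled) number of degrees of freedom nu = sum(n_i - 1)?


nu = sum_i (n_i - 1)
nu = ((3 - 1) + (8 - 1) + (11 - 1) + (16 - 1) + (15 - 1))
nu = 2 + 7 + 10 + 15 + 14
nu = 48

48


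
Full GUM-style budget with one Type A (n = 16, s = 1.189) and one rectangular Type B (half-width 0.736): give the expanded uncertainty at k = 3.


u_A = s / sqrt(n) = 1.189 / sqrt(16) = 0.29725
u_B = half_width / sqrt(3) = 0.736 / sqrt(3) = 0.4249298
uc = sqrt(u_A^2 + u_B^2) = sqrt(0.29725^2 + 0.4249298^2) = 0.51857776
U = k * uc = 3 * 0.51857776
U = 1.5557

1.5557


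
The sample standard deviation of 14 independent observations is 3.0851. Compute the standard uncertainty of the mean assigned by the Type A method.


u_A = s / sqrt(n)
u_A = 3.0851 / sqrt(14)
u_A = 3.0851 / 3.7416574
u_A = 0.8245

0.8245


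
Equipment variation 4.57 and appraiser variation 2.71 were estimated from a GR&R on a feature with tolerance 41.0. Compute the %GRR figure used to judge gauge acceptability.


GRR = sqrt(EV^2 + AV^2) = sqrt(4.57^2 + 2.71^2) = 5.313097
%GRR = GRR / tol * 100 = 5.313097 / 41.0 * 100
%GRR = 12.9588

12.9588


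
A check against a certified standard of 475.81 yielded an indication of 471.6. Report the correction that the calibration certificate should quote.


Correction = standard - reading
= 475.81 - 471.6
= 4.2100

4.2100


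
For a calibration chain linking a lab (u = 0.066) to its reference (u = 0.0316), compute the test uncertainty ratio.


TUR = u_lab / u_ref
= 0.066 / 0.0316
= 2.0886

2.0886


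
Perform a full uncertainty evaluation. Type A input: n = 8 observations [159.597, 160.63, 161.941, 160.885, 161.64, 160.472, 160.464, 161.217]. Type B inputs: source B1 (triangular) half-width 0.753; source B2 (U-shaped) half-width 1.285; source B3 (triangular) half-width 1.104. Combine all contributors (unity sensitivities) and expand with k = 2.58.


mean = (159.597 + 160.63 + 161.941 + 160.885 + 161.64 + 160.472 + 160.464 + 161.217) / 8 = 160.85575
s = sqrt(sum((x - mean)^2)/(n-1)) = 0.7426131
u_A = s / sqrt(n) = 0.7426131 / sqrt(8) = 0.26255338
u_B1 = 0.753 / sqrt(6) = 0.30741096
u_B2 = 1.285 / sqrt(2) = 0.90863221
u_B3 = 1.104 / sqrt(6) = 0.45070611
uc = sqrt(0.26255338^2 + 0.30741096^2 + 0.90863221^2 + 0.45070611^2) = 1.0918719
U = k * uc = 2.58 * 1.0918719
U = 2.8170

2.8170


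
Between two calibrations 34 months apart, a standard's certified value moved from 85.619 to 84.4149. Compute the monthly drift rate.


rate = (v2 - v1) / months
= (84.4149 - 85.619) / 34
= -1.2041 / 34
= -0.0354

-0.0354


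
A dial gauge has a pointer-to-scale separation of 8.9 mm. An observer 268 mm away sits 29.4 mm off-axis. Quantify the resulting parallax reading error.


error = h * offset / d
= 8.9 * 29.4 / 268
= 0.9763

0.9763


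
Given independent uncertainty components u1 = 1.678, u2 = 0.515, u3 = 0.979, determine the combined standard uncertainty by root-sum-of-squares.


uc = sqrt(1.678^2 + 0.515^2 + 0.979^2)
uc = sqrt(4.03935)
uc = 2.0098

2.0098


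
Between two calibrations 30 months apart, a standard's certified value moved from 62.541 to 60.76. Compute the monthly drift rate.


rate = (v2 - v1) / months
= (60.76 - 62.541) / 30
= -1.7810 / 30
= -0.0594

-0.0594


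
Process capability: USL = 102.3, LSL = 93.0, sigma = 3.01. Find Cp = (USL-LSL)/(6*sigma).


Cp = (USL - LSL) / (6 * sigma)
= (102.3 - 93.0) / (6 * 3.01)
= 9.3000 / 18.0600
= 0.5150

0.5150


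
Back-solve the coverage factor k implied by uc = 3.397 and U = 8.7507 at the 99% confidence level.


k = U / uc
k = 8.7507 / 3.397
k = 2.576

2.576


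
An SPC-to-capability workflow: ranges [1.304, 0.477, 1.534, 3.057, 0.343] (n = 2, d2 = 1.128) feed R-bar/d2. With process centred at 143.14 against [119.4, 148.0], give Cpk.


R_bar = (1.304 + 0.477 + 1.534 + 3.057 + 0.343) / 5 = 1.343
sigma = R_bar / d2 = 1.343 / 1.128 = 1.1906028
Cp = (USL - LSL)/(6*sigma) = (148.0 - 119.4)/(6*1.1906028) = 4.0036
Cpu = (148.0 - 143.14)/(3*1.1906028) = 1.3607
Cpl = (143.14 - 119.4)/(3*1.1906028) = 6.6465
Cpk = min(Cpu, Cpl) = 1.3607

1.3607


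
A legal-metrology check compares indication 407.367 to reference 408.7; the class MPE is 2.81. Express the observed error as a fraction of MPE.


e = indication - reference = 407.367 - 408.7 = -1.3330
|e| = 1.3330
ratio = |e| / MPE = 1.3330 / 2.81
ratio = 0.4744

0.4744


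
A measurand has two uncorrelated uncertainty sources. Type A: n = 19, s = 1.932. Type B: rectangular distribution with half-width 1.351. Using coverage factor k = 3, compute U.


u_A = s / sqrt(n) = 1.932 / sqrt(19) = 0.4432312
u_B = half_width / sqrt(3) = 1.351 / sqrt(3) = 0.78000021
uc = sqrt(u_A^2 + u_B^2) = sqrt(0.4432312^2 + 0.78000021^2) = 0.89713668
U = k * uc = 3 * 0.89713668
U = 2.6914

2.6914


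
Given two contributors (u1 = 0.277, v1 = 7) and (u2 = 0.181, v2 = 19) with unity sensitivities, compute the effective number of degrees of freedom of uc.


uc = sqrt(u1^2 + u2^2) = sqrt(0.277^2 + 0.181^2) = 0.33089273
v_eff = uc^4 / (u1^4/v1 + u2^4/v2)
= 0.33089273^4 / (0.277^4/7 + 0.181^4/19)
= 0.01198806 / 0.00089753708
v_eff = 13.3566

13.3566


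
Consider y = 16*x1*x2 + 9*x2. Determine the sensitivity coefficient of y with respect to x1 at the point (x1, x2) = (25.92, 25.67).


y = 16*x1*x2 + 9*x2
dy/dx1 = 16*x2
Evaluate at x2 = 25.67: c1 = 16 * 25.67
c1 = 410.7200

410.7200


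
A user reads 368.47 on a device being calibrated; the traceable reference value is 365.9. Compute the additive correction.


Correction = standard - reading
= 365.9 - 368.47
= -2.5700

-2.5700


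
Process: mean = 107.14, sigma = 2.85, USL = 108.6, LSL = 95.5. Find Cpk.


Cpu = (USL - mean) / (3*sigma) = (108.6 - 107.14) / (3*2.85) = 0.1708
Cpl = (mean - LSL) / (3*sigma) = (107.14 - 95.5) / (3*2.85) = 1.3614
Cpk = min(Cpu, Cpl) = 0.1708

0.1708


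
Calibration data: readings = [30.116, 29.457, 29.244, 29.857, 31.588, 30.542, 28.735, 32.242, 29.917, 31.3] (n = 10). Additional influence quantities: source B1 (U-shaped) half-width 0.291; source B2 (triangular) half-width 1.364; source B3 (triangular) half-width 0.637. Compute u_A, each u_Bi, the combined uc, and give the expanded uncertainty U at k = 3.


mean = (30.116 + 29.457 + 29.244 + 29.857 + 31.588 + 30.542 + 28.735 + 32.242 + 29.917 + 31.3) / 10 = 30.2998
s = sqrt(sum((x - mean)^2)/(n-1)) = 1.1125884
u_A = s / sqrt(n) = 1.1125884 / sqrt(10) = 0.35183134
u_B1 = 0.291 / sqrt(2) = 0.20576807
u_B2 = 1.364 / sqrt(6) = 0.55685067
u_B3 = 0.637 / sqrt(6) = 0.26005416
uc = sqrt(0.35183134^2 + 0.20576807^2 + 0.55685067^2 + 0.26005416^2) = 0.7374528
U = k * uc = 3 * 0.7374528
U = 2.2124

2.2124


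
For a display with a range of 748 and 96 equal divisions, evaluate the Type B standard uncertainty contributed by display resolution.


resolution = range / divisions
resolution = 748 / 96 = 7.7916667
u_res = resolution / (2*sqrt(3))
u_res = 7.7916667 / 3.4641016
u_res = 2.2493

2.2493


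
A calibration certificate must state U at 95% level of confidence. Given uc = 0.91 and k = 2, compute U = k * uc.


U = k * uc
U = 2 * 0.91
U = 1.8200

1.8200


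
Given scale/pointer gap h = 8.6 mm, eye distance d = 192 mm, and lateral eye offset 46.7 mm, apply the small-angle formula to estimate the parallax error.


error = h * offset / d
= 8.6 * 46.7 / 192
= 2.0918

2.0918


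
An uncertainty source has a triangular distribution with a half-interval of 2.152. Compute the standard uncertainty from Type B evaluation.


u_B = half_width / sqrt(6)
u_B = 2.152 / 2.4494897
u_B = 0.8786

0.8786


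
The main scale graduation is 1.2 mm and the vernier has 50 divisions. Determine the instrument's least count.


LC = MSD / n_div
= 1.2 / 50
= 0.0240

0.0240


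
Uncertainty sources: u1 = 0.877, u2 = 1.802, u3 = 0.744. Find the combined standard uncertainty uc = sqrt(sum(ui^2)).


uc = sqrt(0.877^2 + 1.802^2 + 0.744^2)
uc = sqrt(4.569869)
uc = 2.1377

2.1377


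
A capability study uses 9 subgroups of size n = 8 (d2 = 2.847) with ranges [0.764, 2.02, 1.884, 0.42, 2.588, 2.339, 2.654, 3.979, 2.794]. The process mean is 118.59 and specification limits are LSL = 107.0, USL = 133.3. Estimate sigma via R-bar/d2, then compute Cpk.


R_bar = (0.764 + 2.02 + 1.884 + 0.42 + 2.588 + 2.339 + 2.654 + 3.979 + 2.794) / 9 = 2.1602222
sigma = R_bar / d2 = 2.1602222 / 2.847 = 0.75877141
Cp = (USL - LSL)/(6*sigma) = (133.3 - 107.0)/(6*0.75877141) = 5.7769
Cpu = (133.3 - 118.59)/(3*0.75877141) = 6.4622
Cpl = (118.59 - 107.0)/(3*0.75877141) = 5.0916
Cpk = min(Cpu, Cpl) = 5.0916

5.0916


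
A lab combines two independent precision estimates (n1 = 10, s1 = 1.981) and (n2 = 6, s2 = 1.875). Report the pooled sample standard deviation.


s_p = sqrt(((n1-1)*s1^2 + (n2-1)*s2^2) / (n1+n2-2))
numerator = (10-1)*1.981^2 + (6-1)*1.875^2 = 35.319249 + 17.578125 = 52.897374
denominator = 10 + 6 - 2 = 14
s_p^2 = 52.897374 / 14 = 3.7783839
s_p = sqrt(3.7783839) = 1.9438

1.9438


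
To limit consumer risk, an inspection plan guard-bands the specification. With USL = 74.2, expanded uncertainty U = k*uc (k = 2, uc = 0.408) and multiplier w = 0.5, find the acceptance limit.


U = k * uc = 2 * 0.408 = 0.816
guard band g = w * U = 0.5 * 0.816 = 0.408
AL = USL - g = 74.2 - 0.408
AL = 73.7920

73.7920


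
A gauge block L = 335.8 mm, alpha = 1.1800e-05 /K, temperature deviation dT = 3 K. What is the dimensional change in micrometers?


dL = L * alpha * dT
= 335.8 * 1.1800e-05 * 3
= 0.0118873 mm
dL_um = 0.0118873 * 1000 = 11.8873 um

11.8873


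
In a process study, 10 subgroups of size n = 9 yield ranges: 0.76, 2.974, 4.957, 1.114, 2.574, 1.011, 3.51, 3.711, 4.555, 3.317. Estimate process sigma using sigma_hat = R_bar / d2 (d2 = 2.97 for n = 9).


R_bar = (0.76 + 2.974 + 4.957 + 1.114 + 2.574 + 1.011 + 3.51 + 3.711 + 4.555 + 3.317) / 10
R_bar = 28.483 / 10 = 2.8483
sigma_hat = R_bar / d2 = 2.8483 / 2.97 = 0.9590

0.9590


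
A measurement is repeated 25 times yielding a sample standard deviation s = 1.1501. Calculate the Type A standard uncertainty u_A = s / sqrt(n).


u_A = s / sqrt(n)
u_A = 1.1501 / sqrt(25)
u_A = 1.1501 / 5
u_A = 0.2300

0.2300


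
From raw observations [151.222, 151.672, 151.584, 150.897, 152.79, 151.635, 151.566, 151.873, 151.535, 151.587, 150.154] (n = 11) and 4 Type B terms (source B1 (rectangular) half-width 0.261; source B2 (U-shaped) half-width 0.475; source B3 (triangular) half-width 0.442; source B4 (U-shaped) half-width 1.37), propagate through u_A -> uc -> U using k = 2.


mean = (151.222 + 151.672 + 151.584 + 150.897 + 152.79 + 151.635 + 151.566 + 151.873 + 151.535 + 151.587 + 150.154) / 11 = 151.5013636
s = sqrt(sum((x - mean)^2)/(n-1)) = 0.64217074
u_A = s / sqrt(n) = 0.64217074 / sqrt(11) = 0.19362176
u_B1 = 0.261 / sqrt(3) = 0.15068842
u_B2 = 0.475 / sqrt(2) = 0.33587572
u_B3 = 0.442 / sqrt(6) = 0.18044574
u_B4 = 1.37 / sqrt(2) = 0.96873629
uc = sqrt(0.19362176^2 + 0.15068842^2 + 0.33587572^2 + 0.18044574^2 + 0.96873629^2) = 1.0695885
U = k * uc = 2 * 1.0695885
U = 2.1392

2.1392


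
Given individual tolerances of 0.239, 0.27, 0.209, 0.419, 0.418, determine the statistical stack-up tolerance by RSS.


RSS = sqrt(0.239^2 + 0.27^2 + 0.209^2 + 0.419^2 + 0.418^2)
= sqrt(0.523987)
= 0.7239

0.7239


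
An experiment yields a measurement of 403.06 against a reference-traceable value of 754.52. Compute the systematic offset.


Systematic error = measured - true
= 403.06 - 754.52
= -351.4600

-351.4600


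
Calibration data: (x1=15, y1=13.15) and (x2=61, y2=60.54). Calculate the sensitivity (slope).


slope = (y2 - y1) / (x2 - x1)
= (60.54 - 13.15) / (61 - 15)
= 47.3900 / 46
= 1.0302

1.0302


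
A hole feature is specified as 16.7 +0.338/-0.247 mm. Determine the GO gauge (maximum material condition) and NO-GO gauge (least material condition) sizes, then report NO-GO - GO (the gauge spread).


GO = nominal - lower_tol (smallest hole = maximum material condition)
GO = 16.7 - 0.247 = 16.453
NO-GO = nominal + upper_tol (largest hole = least material condition)
NO-GO = 16.7 + 0.338 = 17.038
spread = NO-GO - GO = 17.038 - 16.453 = 0.5850

0.5850


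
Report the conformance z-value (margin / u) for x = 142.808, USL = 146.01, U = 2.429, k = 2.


u = U / k = 2.429 / 2 = 1.2145
margin = |USL - x| = |146.01 - 142.808| = 3.202
z = margin / u = 3.202 / 1.2145
z = 2.6365

2.6365


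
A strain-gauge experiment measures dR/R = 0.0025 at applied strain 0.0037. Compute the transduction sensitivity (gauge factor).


GF = (dR/R) / epsilon
= 0.0025 / 0.0037
= 0.6757

0.6757


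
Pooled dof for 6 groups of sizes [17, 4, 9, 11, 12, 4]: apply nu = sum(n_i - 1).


nu = sum_i (n_i - 1)
nu = ((17 - 1) + (4 - 1) + (9 - 1) + (11 - 1) + (12 - 1) + (4 - 1))
nu = 16 + 3 + 8 + 10 + 11 + 3
nu = 51

51


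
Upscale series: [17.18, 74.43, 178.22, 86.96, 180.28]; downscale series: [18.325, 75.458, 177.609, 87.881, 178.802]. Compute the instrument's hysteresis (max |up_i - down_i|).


|17.18 - 18.325| = 1.1450
|74.43 - 75.458| = 1.0280
|178.22 - 177.609| = 0.6110
|86.96 - 87.881| = 0.9210
|180.28 - 178.802| = 1.4780
hysteresis = max(diffs) = 1.4780

1.4780


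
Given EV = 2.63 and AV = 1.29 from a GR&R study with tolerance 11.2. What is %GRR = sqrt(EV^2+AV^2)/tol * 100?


GRR = sqrt(EV^2 + AV^2) = sqrt(2.63^2 + 1.29^2) = 2.9293344
%GRR = GRR / tol * 100 = 2.9293344 / 11.2 * 100
%GRR = 26.1548

26.1548


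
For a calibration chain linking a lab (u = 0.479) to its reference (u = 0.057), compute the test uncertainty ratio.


TUR = u_lab / u_ref
= 0.479 / 0.057
= 8.4035

8.4035


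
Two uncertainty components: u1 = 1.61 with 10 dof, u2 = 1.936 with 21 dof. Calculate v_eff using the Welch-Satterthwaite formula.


uc = sqrt(u1^2 + u2^2) = sqrt(1.61^2 + 1.936^2) = 2.5179746
v_eff = uc^4 / (u1^4/v1 + u2^4/v2)
= 2.5179746^4 / (1.61^4/10 + 1.936^4/21)
= 40.198086 / 1.3408613
v_eff = 29.9793

29.9793


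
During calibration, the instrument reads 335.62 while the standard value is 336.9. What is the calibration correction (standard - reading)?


Correction = standard - reading
= 336.9 - 335.62
= 1.2800

1.2800


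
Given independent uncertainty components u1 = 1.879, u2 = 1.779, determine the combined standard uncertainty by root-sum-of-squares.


uc = sqrt(1.879^2 + 1.779^2)
uc = sqrt(6.695482)
uc = 2.5876

2.5876


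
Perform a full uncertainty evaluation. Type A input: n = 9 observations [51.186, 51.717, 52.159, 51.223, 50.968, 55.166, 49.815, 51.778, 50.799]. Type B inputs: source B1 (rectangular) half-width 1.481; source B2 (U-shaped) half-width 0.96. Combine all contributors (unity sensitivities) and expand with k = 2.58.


mean = (51.186 + 51.717 + 52.159 + 51.223 + 50.968 + 55.166 + 49.815 + 51.778 + 50.799) / 9 = 51.64566667
s = sqrt(sum((x - mean)^2)/(n-1)) = 1.4830802
u_A = s / sqrt(n) = 1.4830802 / sqrt(9) = 0.49436007
u_B1 = 1.481 / sqrt(3) = 0.85505575
u_B2 = 0.96 / sqrt(2) = 0.67882251
uc = sqrt(0.49436007^2 + 0.85505575^2 + 0.67882251^2) = 1.1984624
U = k * uc = 2.58 * 1.1984624
U = 3.0920

3.0920


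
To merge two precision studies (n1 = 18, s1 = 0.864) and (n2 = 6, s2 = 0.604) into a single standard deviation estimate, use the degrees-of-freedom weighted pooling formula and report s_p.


s_p = sqrt(((n1-1)*s1^2 + (n2-1)*s2^2) / (n1+n2-2))
numerator = (18-1)*0.864^2 + (6-1)*0.604^2 = 12.690432 + 1.82408 = 14.514512
denominator = 18 + 6 - 2 = 22
s_p^2 = 14.514512 / 22 = 0.65975055
s_p = sqrt(0.65975055) = 0.8123

0.8123


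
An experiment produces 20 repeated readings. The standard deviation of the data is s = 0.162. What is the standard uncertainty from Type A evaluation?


u_A = s / sqrt(n)
u_A = 0.162 / sqrt(20)
u_A = 0.162 / 4.472136
u_A = 0.0362

0.0362


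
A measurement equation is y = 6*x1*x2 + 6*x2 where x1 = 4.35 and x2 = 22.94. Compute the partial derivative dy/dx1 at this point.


y = 6*x1*x2 + 6*x2
dy/dx1 = 6*x2
Evaluate at x2 = 22.94: c1 = 6 * 22.94
c1 = 137.6400

137.6400


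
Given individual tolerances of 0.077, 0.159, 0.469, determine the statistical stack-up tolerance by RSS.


RSS = sqrt(0.077^2 + 0.159^2 + 0.469^2)
= sqrt(0.251171)
= 0.5012

0.5012


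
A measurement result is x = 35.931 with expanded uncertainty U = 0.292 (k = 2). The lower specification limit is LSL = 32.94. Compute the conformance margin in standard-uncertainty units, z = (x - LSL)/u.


u = U / k = 0.292 / 2 = 0.146
margin = |LSL - x| = |32.94 - 35.931| = 2.991
z = margin / u = 2.991 / 0.146
z = 20.4863

20.4863


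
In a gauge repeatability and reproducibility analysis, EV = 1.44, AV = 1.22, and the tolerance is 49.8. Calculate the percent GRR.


GRR = sqrt(EV^2 + AV^2) = sqrt(1.44^2 + 1.22^2) = 1.8873262
%GRR = GRR / tol * 100 = 1.8873262 / 49.8 * 100
%GRR = 3.7898

3.7898


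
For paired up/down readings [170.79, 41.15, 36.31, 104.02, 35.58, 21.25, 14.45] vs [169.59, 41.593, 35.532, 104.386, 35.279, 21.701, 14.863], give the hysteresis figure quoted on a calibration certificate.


|170.79 - 169.59| = 1.2000
|41.15 - 41.593| = 0.4430
|36.31 - 35.532| = 0.7780
|104.02 - 104.386| = 0.3660
|35.58 - 35.279| = 0.3010
|21.25 - 21.701| = 0.4510
|14.45 - 14.863| = 0.4130
hysteresis = max(diffs) = 1.2000

1.2000


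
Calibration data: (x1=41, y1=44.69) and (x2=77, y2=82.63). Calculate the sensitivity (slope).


slope = (y2 - y1) / (x2 - x1)
= (82.63 - 44.69) / (77 - 41)
= 37.9400 / 36
= 1.0539

1.0539


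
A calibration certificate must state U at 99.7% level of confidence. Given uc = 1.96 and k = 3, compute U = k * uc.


U = k * uc
U = 3 * 1.96
U = 5.8800

5.8800


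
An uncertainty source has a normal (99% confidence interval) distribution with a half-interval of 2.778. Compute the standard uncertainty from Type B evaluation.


u_B = half_width / 2.576
u_B = 2.778 / 2.576
u_B = 1.0784

1.0784


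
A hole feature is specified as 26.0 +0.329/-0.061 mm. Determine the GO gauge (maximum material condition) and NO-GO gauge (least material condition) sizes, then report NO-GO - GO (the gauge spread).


GO = nominal - lower_tol (smallest hole = maximum material condition)
GO = 26.0 - 0.061 = 25.939
NO-GO = nominal + upper_tol (largest hole = least material condition)
NO-GO = 26.0 + 0.329 = 26.329
spread = NO-GO - GO = 26.329 - 25.939 = 0.3900

0.3900


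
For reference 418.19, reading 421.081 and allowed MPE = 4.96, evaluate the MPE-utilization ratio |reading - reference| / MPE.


e = indication - reference = 421.081 - 418.19 = 2.8910
|e| = 2.8910
ratio = |e| / MPE = 2.8910 / 4.96
ratio = 0.5829

0.5829


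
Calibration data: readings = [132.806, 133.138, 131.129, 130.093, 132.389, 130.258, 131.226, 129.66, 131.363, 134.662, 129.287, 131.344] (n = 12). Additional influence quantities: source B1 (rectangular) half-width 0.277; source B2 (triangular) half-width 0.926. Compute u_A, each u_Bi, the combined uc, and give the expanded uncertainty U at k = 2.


mean = (132.806 + 133.138 + 131.129 + 130.093 + 132.389 + 130.258 + 131.226 + 129.66 + 131.363 + 134.662 + 129.287 + 131.344) / 12 = 131.44625
s = sqrt(sum((x - mean)^2)/(n-1)) = 1.5725943
u_A = s / sqrt(n) = 1.5725943 / sqrt(12) = 0.45396887
u_B1 = 0.277 / sqrt(3) = 0.15992602
u_B2 = 0.926 / sqrt(6) = 0.37803792
uc = sqrt(0.45396887^2 + 0.15992602^2 + 0.37803792^2) = 0.61202674
U = k * uc = 2 * 0.61202674
U = 1.2241

1.2241


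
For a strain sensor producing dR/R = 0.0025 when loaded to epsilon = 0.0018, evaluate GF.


GF = (dR/R) / epsilon
= 0.0025 / 0.0018
= 1.3889

1.3889


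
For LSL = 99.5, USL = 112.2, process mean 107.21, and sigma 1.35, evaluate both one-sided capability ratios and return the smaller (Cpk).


Cpu = (USL - mean) / (3*sigma) = (112.2 - 107.21) / (3*1.35) = 1.2321
Cpl = (mean - LSL) / (3*sigma) = (107.21 - 99.5) / (3*1.35) = 1.9037
Cpk = min(Cpu, Cpl) = 1.2321

1.2321


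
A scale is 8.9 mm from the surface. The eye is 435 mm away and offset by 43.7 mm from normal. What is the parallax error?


error = h * offset / d
= 8.9 * 43.7 / 435
= 0.8941

0.8941


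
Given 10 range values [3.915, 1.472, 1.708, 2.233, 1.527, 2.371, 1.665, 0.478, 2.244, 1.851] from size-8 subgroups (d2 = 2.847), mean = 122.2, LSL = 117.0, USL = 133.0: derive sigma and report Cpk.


R_bar = (3.915 + 1.472 + 1.708 + 2.233 + 1.527 + 2.371 + 1.665 + 0.478 + 2.244 + 1.851) / 10 = 1.9464
sigma = R_bar / d2 = 1.9464 / 2.847 = 0.68366702
Cp = (USL - LSL)/(6*sigma) = (133.0 - 117.0)/(6*0.68366702) = 3.9005
Cpu = (133.0 - 122.2)/(3*0.68366702) = 5.2657
Cpl = (122.2 - 117.0)/(3*0.68366702) = 2.5353
Cpk = min(Cpu, Cpl) = 2.5353

2.5353


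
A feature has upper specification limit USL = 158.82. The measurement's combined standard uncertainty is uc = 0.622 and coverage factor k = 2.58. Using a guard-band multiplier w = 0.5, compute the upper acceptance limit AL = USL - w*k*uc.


U = k * uc = 2.58 * 0.622 = 1.60476
guard band g = w * U = 0.5 * 1.60476 = 0.80238
AL = USL - g = 158.82 - 0.80238
AL = 158.0176

158.0176


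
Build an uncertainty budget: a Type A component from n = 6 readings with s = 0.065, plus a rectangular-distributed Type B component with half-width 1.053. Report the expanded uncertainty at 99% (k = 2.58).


u_A = s / sqrt(n) = 0.065 / sqrt(6) = 0.026536139
u_B = half_width / sqrt(3) = 1.053 / sqrt(3) = 0.60794983
uc = sqrt(u_A^2 + u_B^2) = sqrt(0.026536139^2 + 0.60794983^2) = 0.60852869
U = k * uc = 2.58 * 0.60852869
U = 1.5700

1.5700


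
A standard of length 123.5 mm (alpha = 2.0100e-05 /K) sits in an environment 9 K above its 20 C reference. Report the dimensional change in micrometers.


dL = L * alpha * dT
= 123.5 * 2.0100e-05 * 9
= 0.0223411 mm
dL_um = 0.0223411 * 1000 = 22.3411 um

22.3411


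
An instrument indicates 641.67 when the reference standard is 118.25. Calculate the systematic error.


Systematic error = measured - true
= 641.67 - 118.25
= 523.4200

523.4200


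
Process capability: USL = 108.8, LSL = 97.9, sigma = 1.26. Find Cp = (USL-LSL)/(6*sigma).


Cp = (USL - LSL) / (6 * sigma)
= (108.8 - 97.9) / (6 * 1.26)
= 10.9000 / 7.5600
= 1.4418

1.4418


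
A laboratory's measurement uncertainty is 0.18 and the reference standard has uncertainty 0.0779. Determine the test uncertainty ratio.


TUR = u_lab / u_ref
= 0.18 / 0.0779
= 2.3107

2.3107


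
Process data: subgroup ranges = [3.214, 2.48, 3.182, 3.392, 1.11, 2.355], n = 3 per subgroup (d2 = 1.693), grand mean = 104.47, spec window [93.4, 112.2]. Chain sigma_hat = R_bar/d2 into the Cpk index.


R_bar = (3.214 + 2.48 + 3.182 + 3.392 + 1.11 + 2.355) / 6 = 2.6221667
sigma = R_bar / d2 = 2.6221667 / 1.693 = 1.5488285
Cp = (USL - LSL)/(6*sigma) = (112.2 - 93.4)/(6*1.5488285) = 2.0230
Cpu = (112.2 - 104.47)/(3*1.5488285) = 1.6636
Cpl = (104.47 - 93.4)/(3*1.5488285) = 2.3824
Cpk = min(Cpu, Cpl) = 1.6636

1.6636


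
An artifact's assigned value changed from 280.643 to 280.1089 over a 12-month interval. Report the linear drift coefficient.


rate = (v2 - v1) / months
= (280.1089 - 280.643) / 12
= -0.5341 / 12
= -0.0445

-0.0445


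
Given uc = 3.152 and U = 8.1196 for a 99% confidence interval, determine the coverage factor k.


k = U / uc
k = 8.1196 / 3.152
k = 2.576

2.576


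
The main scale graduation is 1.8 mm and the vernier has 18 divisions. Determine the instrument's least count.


LC = MSD / n_div
= 1.8 / 18
= 0.1000

0.1000


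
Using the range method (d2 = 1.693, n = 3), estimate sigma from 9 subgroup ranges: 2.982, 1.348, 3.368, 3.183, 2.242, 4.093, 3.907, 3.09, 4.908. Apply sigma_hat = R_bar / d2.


R_bar = (2.982 + 1.348 + 3.368 + 3.183 + 2.242 + 4.093 + 3.907 + 3.09 + 4.908) / 9
R_bar = 29.121 / 9 = 3.2356667
sigma_hat = R_bar / d2 = 3.2356667 / 1.693 = 1.9112

1.9112
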